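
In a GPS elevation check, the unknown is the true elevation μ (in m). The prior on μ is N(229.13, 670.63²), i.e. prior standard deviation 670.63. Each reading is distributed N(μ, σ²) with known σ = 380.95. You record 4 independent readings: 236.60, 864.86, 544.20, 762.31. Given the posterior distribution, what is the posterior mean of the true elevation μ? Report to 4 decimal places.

For Normal data with known variance σ², a Normal(μ₀, σ₀²) prior on μ is conjugate. Posterior precision = 1/σ₀² + n/σ²; posterior mean is the precision-weighted average of μ₀ and x̄.
Σxᵢ = 236.60 + 864.86 + 544.20 + 762.31 = 2407.97, so n·x̄ = 2407.97.
σ₀² = 670.63² = 449744.5969, σ² = 380.95² = 145122.9025; σ² + n·σ₀² = 145122.9025 + 4·449744.5969 = 1944101.2901.
Posterior mean = (μ₀/σ₀² + n·x̄/σ²)/(1/σ₀² + n/σ²) = (σ²·μ₀ + σ₀²·n·x̄)/(σ² + n·σ₀²) = (145122.9025·229.13 + 449744.5969·2407.97)/1944101.2901 = 1116223507.647118/1944101.2901 = 574.1591.

574.1591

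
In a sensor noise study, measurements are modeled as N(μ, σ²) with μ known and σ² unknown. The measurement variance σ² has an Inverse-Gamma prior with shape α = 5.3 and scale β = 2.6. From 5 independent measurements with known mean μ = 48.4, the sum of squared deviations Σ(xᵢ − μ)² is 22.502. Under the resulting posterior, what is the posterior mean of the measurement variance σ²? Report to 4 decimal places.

2.0369

With known mean μ and an Inverse-Gamma(α, β) prior on σ², the Normal likelihood is conjugate: posterior is Inv-Gamma(α + n/2, β + Σ(xᵢ−μ)²/2).
Posterior: Inv-Gamma(5.3 + 5/2, 2.6 + 22.502/2) = Inv-Gamma(7.80, 13.8510).
E[σ²|data] = β/(α−1) = 13.8510/6.80 = 2.0369.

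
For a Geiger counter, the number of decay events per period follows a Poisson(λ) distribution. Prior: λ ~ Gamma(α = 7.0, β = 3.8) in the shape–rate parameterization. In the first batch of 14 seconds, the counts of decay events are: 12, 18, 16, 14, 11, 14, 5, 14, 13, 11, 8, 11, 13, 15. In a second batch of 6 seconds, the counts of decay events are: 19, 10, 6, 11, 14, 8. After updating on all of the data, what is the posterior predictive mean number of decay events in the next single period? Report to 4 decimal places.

With a Gamma(shape α, rate β) prior, the Poisson likelihood is conjugate: the posterior is Gamma(α + ΣXᵢ, β + n).
Batch 1: sum of counts S = 175 over n = 14 seconds.
After batch 1: Gamma(α+S, β+n) = Gamma(7.0+175, 3.8+14) = Gamma(182.0, 17.8).
Batch 2: sum of counts S = 68 over n = 6 seconds.
After batch 2: Gamma(α+S, β+n) = Gamma(182.0+68, 17.8+6) = Gamma(250.0, 23.8).
The predictive distribution for one future period is NegBinom with mean α/β = 10.5042.

10.5042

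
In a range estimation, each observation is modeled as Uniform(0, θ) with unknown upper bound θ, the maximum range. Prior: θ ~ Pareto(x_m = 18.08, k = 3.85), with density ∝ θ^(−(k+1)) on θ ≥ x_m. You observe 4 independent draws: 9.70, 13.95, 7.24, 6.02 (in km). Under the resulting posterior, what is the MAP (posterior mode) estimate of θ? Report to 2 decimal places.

A Pareto(scale x_m, shape k) prior on the upper bound θ of Uniform(0, θ) is conjugate: posterior is Pareto(max(x_m, max xᵢ), k + n).
Sample maximum = 13.95; prior scale x_m = 18.08 → posterior scale = max = 18.08.
Posterior shape = 3.85 + 4 = 7.85.
The Pareto density is decreasing on [x_m, ∞), so the mode is x_m = 18.08.

18.08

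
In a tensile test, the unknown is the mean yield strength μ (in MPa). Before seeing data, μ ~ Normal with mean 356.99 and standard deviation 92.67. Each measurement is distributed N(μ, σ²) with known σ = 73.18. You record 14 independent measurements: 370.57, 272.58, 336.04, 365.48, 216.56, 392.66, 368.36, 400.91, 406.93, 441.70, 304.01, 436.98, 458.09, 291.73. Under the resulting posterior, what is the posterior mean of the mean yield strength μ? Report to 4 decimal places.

361.4171

For Normal data with known variance σ², a Normal(μ₀, σ₀²) prior on μ is conjugate. Posterior precision = 1/σ₀² + n/σ²; posterior mean is the precision-weighted average of μ₀ and x̄.
Σxᵢ = 370.57 + 272.58 + 336.04 + 365.48 + 216.56 + 392.66 + 368.36 + 400.91 + 406.93 + 441.70 + 304.01 + 436.98 + 458.09 + 291.73 = 5062.6, so n·x̄ = 5062.6.
σ₀² = 92.67² = 8587.7289, σ² = 73.18² = 5355.3124; σ² + n·σ₀² = 5355.3124 + 14·8587.7289 = 125583.517.
Posterior mean = (μ₀/σ₀² + n·x̄/σ²)/(1/σ₀² + n/σ²) = (σ²·μ₀ + σ₀²·n·x̄)/(σ² + n·σ₀²) = (5355.3124·356.99 + 8587.7289·5062.6)/125583.517 = 45388029.302816/125583.517 = 361.4171.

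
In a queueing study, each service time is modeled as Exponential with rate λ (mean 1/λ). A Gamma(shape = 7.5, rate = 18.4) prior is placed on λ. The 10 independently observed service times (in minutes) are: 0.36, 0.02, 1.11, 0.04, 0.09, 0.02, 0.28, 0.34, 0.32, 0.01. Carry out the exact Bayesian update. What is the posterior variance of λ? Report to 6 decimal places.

With a Gamma(shape α, rate β) prior on the exponential rate λ, the posterior after n observations with total T = Σxᵢ is Gamma(α+n, β+T).
Sum of observations T = 2.59 minutes; n = 10.
Posterior: Gamma(7.5+10, 18.4+2.59) = Gamma(17.5, 20.99).
Var = α/β² = 0.039720.

0.039720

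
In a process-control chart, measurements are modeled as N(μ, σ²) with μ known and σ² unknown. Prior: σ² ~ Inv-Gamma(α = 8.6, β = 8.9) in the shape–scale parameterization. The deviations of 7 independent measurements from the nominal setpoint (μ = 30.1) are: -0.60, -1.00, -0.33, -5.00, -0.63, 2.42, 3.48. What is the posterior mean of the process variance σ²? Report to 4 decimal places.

2.8213

With known mean μ and an Inverse-Gamma(α, β) prior on σ², the Normal likelihood is conjugate: posterior is Inv-Gamma(α + n/2, β + Σ(xᵢ−μ)²/2).
Σ(xᵢ−μ)² = (-0.60)² + (-1.00)² + (-0.33)² + (-5.00)² + (-0.63)² + (2.42)² + (3.48)² = 44.8326.
Posterior: Inv-Gamma(8.6 + 7/2, 8.9 + 44.8326/2) = Inv-Gamma(12.10, 31.31630).
E[σ²|data] = β/(α−1) = 31.31630/11.10 = 2.8213.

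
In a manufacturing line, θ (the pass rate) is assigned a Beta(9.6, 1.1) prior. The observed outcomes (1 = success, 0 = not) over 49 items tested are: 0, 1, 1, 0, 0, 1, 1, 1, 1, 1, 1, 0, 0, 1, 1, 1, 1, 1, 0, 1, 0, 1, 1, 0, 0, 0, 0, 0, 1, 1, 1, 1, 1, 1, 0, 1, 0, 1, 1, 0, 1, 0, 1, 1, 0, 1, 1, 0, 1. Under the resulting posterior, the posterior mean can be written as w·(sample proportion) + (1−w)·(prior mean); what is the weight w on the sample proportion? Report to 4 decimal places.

The Beta prior is conjugate to a Binomial/Bernoulli likelihood; the update adds successes to α and failures to β.
Posterior mean = (α₀+k)/(α₀+β₀+n) = [n/(α₀+β₀+n)]·(k/n) + [(α₀+β₀)/(α₀+β₀+n)]·α₀/(α₀+β₀), so only n and the prior enter the weight.
The weight on the data is w = n/(α₀+β₀+n) = 49/(9.6+1.1+49) = 49/59.7 = 0.8208.

0.8208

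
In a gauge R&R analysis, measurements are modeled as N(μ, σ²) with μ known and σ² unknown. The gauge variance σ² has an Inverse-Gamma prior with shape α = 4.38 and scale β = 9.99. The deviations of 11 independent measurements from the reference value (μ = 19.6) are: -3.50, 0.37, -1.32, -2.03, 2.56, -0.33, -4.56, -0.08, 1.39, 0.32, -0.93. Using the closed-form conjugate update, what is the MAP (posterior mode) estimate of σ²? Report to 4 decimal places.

With known mean μ and an Inverse-Gamma(α, β) prior on σ², the Normal likelihood is conjugate: posterior is Inv-Gamma(α + n/2, β + Σ(xᵢ−μ)²/2).
Σ(xᵢ−μ)² = (-3.50)² + (0.37)² + (-1.32)² + (-2.03)² + (2.56)² + (-0.33)² + (-4.56)² + (-0.08)² + (1.39)² + (0.32)² + (-0.93)² = 48.6121.
Posterior: Inv-Gamma(4.38 + 11/2, 9.99 + 48.6121/2) = Inv-Gamma(9.88, 34.29605).
Mode = β/(α+1) = 34.29605/10.88 = 3.1522.

3.1522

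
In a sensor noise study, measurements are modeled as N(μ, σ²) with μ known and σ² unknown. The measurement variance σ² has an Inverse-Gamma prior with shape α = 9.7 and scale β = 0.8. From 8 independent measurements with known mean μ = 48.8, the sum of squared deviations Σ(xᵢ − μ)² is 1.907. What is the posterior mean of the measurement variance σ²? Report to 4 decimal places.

With known mean μ and an Inverse-Gamma(α, β) prior on σ², the Normal likelihood is conjugate: posterior is Inv-Gamma(α + n/2, β + Σ(xᵢ−μ)²/2).
Posterior: Inv-Gamma(9.7 + 8/2, 0.8 + 1.907/2) = Inv-Gamma(13.70, 1.7535).
E[σ²|data] = β/(α−1) = 1.7535/12.70 = 0.1381.

0.1381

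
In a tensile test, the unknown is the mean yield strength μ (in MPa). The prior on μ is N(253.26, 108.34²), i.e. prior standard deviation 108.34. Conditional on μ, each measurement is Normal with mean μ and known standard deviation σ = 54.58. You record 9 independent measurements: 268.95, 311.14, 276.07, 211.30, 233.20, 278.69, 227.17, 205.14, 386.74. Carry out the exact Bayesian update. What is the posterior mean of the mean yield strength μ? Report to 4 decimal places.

For Normal data with known variance σ², a Normal(μ₀, σ₀²) prior on μ is conjugate. Posterior precision = 1/σ₀² + n/σ²; posterior mean is the precision-weighted average of μ₀ and x̄.
Σxᵢ = 268.95 + 311.14 + 276.07 + 211.30 + 233.20 + 278.69 + 227.17 + 205.14 + 386.74 = 2398.4, so n·x̄ = 2398.4.
σ₀² = 108.34² = 11737.5556, σ² = 54.58² = 2978.9764; σ² + n·σ₀² = 2978.9764 + 9·11737.5556 = 108616.9768.
Posterior mean = (μ₀/σ₀² + n·x̄/σ²)/(1/σ₀² + n/σ²) = (σ²·μ₀ + σ₀²·n·x̄)/(σ² + n·σ₀²) = (2978.9764·253.26 + 11737.5556·2398.4)/108616.9768 = 28905808.914104/108616.9768 = 266.1261.

266.1261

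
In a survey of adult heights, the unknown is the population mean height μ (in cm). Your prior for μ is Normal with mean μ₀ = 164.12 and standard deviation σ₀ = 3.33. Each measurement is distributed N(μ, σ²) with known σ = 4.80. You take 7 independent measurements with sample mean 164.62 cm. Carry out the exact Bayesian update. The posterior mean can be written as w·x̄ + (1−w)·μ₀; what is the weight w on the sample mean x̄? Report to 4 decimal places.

0.7711

For Normal data with known variance σ², a Normal(μ₀, σ₀²) prior on μ is conjugate. Posterior precision = 1/σ₀² + n/σ²; posterior mean is the precision-weighted average of μ₀ and x̄.
σ₀² = 3.33² = 11.0889, σ² = 4.80² = 23.04. Prior precision 1/σ₀² = 1/11.0889; data precision n/σ² = 7/23.04.
w = (n/σ²)/(1/σ₀² + n/σ²) = n·σ₀²/(σ² + n·σ₀²) = 7·11.0889/(23.04 + 7·11.0889) = 77.6223/100.6623 = 0.7711.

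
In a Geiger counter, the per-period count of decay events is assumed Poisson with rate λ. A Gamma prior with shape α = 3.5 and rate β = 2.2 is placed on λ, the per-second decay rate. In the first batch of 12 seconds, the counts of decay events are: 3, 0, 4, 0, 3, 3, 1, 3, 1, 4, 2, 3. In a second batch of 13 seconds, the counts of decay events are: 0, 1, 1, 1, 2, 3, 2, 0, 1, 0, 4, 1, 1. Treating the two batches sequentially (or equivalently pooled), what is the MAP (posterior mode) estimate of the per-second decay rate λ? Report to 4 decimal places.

1.7096

With a Gamma(shape α, rate β) prior, the Poisson likelihood is conjugate: the posterior is Gamma(α + ΣXᵢ, β + n).
Batch 1: sum of counts S = 27 over n = 12 seconds.
After batch 1: Gamma(α+S, β+n) = Gamma(3.5+27, 2.2+12) = Gamma(30.5, 14.2).
Batch 2: sum of counts S = 17 over n = 13 seconds.
After batch 2: Gamma(α+S, β+n) = Gamma(30.5+17, 14.2+13) = Gamma(47.5, 27.2).
Mode of Gamma(α,β) for α≥1 is (α−1)/β = 46.5/27.2 = 1.7096.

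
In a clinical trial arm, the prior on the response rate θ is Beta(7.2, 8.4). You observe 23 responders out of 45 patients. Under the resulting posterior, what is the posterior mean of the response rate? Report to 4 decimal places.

0.4983

The Beta prior is conjugate to a Binomial/Bernoulli likelihood; the update adds successes to α and failures to β.
Posterior: Beta(α+k, β+n−k) = Beta(7.2+23, 8.4+22) = Beta(30.2, 30.4).
Posterior mean = α/(α+β) = 30.2/60.6 = 0.4983.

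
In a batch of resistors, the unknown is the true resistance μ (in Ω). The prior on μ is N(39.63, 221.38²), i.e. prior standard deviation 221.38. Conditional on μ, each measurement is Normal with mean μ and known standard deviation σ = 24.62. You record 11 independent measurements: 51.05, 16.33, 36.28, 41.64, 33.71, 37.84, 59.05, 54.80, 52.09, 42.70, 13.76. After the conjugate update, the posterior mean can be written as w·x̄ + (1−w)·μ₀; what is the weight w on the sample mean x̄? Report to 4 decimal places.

For Normal data with known variance σ², a Normal(μ₀, σ₀²) prior on μ is conjugate. Posterior precision = 1/σ₀² + n/σ²; posterior mean is the precision-weighted average of μ₀ and x̄.
σ₀² = 221.38² = 49009.1044, σ² = 24.62² = 606.1444. Prior precision 1/σ₀² = 1/49009.1044; data precision n/σ² = 11/606.1444.
w = (n/σ²)/(1/σ₀² + n/σ²) = n·σ₀²/(σ² + n·σ₀²) = 11·49009.1044/(606.1444 + 11·49009.1044) = 539100.1484/539706.2928 = 0.9989.

0.9989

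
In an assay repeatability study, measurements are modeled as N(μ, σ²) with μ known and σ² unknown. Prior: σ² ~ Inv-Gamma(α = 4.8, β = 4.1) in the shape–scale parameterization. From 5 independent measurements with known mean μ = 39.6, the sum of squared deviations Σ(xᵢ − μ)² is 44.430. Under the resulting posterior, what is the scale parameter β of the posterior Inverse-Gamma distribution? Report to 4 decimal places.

With known mean μ and an Inverse-Gamma(α, β) prior on σ², the Normal likelihood is conjugate: posterior is Inv-Gamma(α + n/2, β + Σ(xᵢ−μ)²/2).
Posterior: Inv-Gamma(4.8 + 5/2, 4.1 + 44.430/2) = Inv-Gamma(7.30, 26.3150).
Posterior β = 26.3150.

26.3150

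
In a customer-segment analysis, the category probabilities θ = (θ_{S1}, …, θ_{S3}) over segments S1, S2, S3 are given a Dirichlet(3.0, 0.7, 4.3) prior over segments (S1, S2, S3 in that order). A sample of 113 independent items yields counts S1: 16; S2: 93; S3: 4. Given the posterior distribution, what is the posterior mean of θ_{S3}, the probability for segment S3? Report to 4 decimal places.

The Dirichlet prior is conjugate to the Multinomial likelihood: each posterior αⱼ = prior αⱼ + observed count nⱼ.
Posterior concentration: (19.0, 93.7, 8.3), total = 121.0.
E[θ_{S3}|data] = α_{S3}/Σα = 8.3/121.0 = 0.0686.

0.0686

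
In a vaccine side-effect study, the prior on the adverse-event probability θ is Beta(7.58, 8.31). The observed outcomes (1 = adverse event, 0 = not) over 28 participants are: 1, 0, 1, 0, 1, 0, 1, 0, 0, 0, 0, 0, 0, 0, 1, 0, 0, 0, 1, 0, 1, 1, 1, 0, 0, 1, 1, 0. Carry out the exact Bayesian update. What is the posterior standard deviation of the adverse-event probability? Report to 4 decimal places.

The Beta prior is conjugate to a Binomial/Bernoulli likelihood; the update adds successes to α and failures to β.
Posterior: Beta(α+k, β+n−k) = Beta(7.58+11, 8.31+17) = Beta(18.58, 25.31).
Var = αβ/((α+β)²(α+β+1)) = 18.58·25.31/(43.89²·44.89) = 0.00543822; SD = √0.00543822 = 0.0737.

0.0737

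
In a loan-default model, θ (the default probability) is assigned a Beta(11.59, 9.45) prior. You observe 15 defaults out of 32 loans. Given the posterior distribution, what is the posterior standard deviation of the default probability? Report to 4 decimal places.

0.0680

The Beta prior is conjugate to a Binomial/Bernoulli likelihood; the update adds successes to α and failures to β.
Posterior: Beta(α+k, β+n−k) = Beta(11.59+15, 9.45+17) = Beta(26.59, 26.45).
Var = αβ/((α+β)²(α+β+1)) = 26.59·26.45/(53.04²·54.04) = 0.00462617; SD = √0.00462617 = 0.0680.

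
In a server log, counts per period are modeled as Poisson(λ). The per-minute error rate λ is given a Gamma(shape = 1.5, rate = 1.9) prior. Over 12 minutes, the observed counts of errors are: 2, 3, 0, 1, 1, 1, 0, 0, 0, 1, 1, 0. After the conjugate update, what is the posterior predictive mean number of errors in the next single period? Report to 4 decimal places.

With a Gamma(shape α, rate β) prior, the Poisson likelihood is conjugate: the posterior is Gamma(α + ΣXᵢ, β + n).
Sum of counts S = 10 over n = 12 minutes.
Posterior: Gamma(α+S, β+n) = Gamma(1.5+10, 1.9+12) = Gamma(11.5, 13.9).
The predictive distribution for one future period is NegBinom with mean α/β = 0.8273.

0.8273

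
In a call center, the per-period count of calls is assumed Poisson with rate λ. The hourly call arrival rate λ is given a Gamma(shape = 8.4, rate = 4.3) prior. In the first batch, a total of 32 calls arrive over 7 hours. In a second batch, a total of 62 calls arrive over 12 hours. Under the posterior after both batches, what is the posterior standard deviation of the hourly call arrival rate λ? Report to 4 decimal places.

With a Gamma(shape α, rate β) prior, the Poisson likelihood is conjugate: the posterior is Gamma(α + ΣXᵢ, β + n).
After batch 1: Gamma(α+S, β+n) = Gamma(8.4+32, 4.3+7) = Gamma(40.4, 11.3).
After batch 2: Gamma(α+S, β+n) = Gamma(40.4+62, 11.3+12) = Gamma(102.4, 23.3).
SD = √α/β = √102.4/23.3 = 0.4343.

0.4343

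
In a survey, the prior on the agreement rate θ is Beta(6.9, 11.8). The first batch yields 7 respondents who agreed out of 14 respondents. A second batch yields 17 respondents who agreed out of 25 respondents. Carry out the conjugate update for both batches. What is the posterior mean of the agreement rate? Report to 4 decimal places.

The Beta prior is conjugate to a Binomial/Bernoulli likelihood; the update adds successes to α and failures to β.
After batch 1: Beta(6.9+7, 11.8+7) = Beta(13.9, 18.8).
After batch 2: Beta(13.9+17, 18.8+8) = Beta(30.9, 26.8).
Posterior mean = α/(α+β) = 30.9/57.7 = 0.5355.

0.5355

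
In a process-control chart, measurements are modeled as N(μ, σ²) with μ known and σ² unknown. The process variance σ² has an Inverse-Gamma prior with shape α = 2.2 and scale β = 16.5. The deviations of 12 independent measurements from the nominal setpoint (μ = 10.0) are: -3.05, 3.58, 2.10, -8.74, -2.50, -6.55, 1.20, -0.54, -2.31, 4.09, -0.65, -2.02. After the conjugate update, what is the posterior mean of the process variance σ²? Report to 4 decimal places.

With known mean μ and an Inverse-Gamma(α, β) prior on σ², the Normal likelihood is conjugate: posterior is Inv-Gamma(α + n/2, β + Σ(xᵢ−μ)²/2).
Σ(xᵢ−μ)² = (-3.05)² + (3.58)² + (2.10)² + (-8.74)² + (-2.50)² + (-6.55)² + (1.20)² + (-0.54)² + (-2.31)² + (4.09)² + (-0.65)² + (-2.02)² = 180.3677.
Posterior: Inv-Gamma(2.2 + 12/2, 16.5 + 180.3677/2) = Inv-Gamma(8.20, 106.68385).
E[σ²|data] = β/(α−1) = 106.68385/7.20 = 14.8172.

14.8172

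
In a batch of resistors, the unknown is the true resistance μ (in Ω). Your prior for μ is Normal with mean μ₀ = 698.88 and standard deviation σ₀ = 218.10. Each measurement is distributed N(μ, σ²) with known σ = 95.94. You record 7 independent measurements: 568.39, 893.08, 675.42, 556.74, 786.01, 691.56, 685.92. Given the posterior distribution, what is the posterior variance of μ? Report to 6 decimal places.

For Normal data with known variance σ², a Normal(μ₀, σ₀²) prior on μ is conjugate. Posterior precision = 1/σ₀² + n/σ²; posterior mean is the precision-weighted average of μ₀ and x̄.
σ₀² = 218.10² = 47567.61, σ² = 95.94² = 9204.4836; σ² + n·σ₀² = 9204.4836 + 7·47567.61 = 342177.7536.
Posterior precision = 1/σ₀² + n/σ² = 1/47567.61 + 7/9204.4836 = (σ² + n·σ₀²)/(σ₀²σ²) = 342177.7536/(47567.61·9204.4836); posterior variance σₙ² = σ₀²σ²/(σ² + n·σ₀²) = 47567.61·9204.4836/342177.7536 = 1279.555090.

1279.555090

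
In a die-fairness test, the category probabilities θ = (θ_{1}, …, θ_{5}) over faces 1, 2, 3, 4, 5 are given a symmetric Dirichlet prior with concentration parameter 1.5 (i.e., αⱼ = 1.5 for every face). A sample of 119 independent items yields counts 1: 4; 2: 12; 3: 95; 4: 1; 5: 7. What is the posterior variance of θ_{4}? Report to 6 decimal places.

The Dirichlet prior is conjugate to the Multinomial likelihood: each posterior αⱼ = prior αⱼ + observed count nⱼ.
Posterior concentration: (5.5, 13.5, 96.5, 2.5, 8.5), total = 126.5.
Var[θ_j] = α_j(Σα−α_j)/((Σα)²(Σα+1)) = 2.5·124.0/(126.5²·127.5) = 0.000152.

0.000152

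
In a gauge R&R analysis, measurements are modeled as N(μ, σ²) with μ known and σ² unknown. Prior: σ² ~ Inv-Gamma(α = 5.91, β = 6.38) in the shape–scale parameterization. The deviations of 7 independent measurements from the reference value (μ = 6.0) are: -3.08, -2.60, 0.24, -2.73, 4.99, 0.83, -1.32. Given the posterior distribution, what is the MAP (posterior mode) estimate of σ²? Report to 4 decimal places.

3.0667

With known mean μ and an Inverse-Gamma(α, β) prior on σ², the Normal likelihood is conjugate: posterior is Inv-Gamma(α + n/2, β + Σ(xᵢ−μ)²/2).
Σ(xᵢ−μ)² = (-3.08)² + (-2.60)² + (0.24)² + (-2.73)² + (4.99)² + (0.83)² + (-1.32)² = 51.0883.
Posterior: Inv-Gamma(5.91 + 7/2, 6.38 + 51.0883/2) = Inv-Gamma(9.41, 31.92415).
Mode = β/(α+1) = 31.92415/10.41 = 3.0667.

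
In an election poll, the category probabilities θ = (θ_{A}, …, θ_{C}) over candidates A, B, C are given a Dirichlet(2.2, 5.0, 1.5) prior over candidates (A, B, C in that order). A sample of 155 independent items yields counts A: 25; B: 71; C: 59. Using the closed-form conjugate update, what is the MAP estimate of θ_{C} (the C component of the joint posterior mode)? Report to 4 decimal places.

0.3703

The Dirichlet prior is conjugate to the Multinomial likelihood: each posterior αⱼ = prior αⱼ + observed count nⱼ.
Posterior concentration: (27.2, 76.0, 60.5), total = 163.7.
Joint mode component: (α_{C}−1)/(Σα−K) = 59.5/160.7 = 0.3703.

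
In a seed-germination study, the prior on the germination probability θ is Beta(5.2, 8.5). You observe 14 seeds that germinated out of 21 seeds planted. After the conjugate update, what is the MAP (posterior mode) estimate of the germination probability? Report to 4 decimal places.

0.5566

The Beta prior is conjugate to a Binomial/Bernoulli likelihood; the update adds successes to α and failures to β.
Posterior: Beta(α+k, β+n−k) = Beta(5.2+14, 8.5+7) = Beta(19.2, 15.5).
Mode of Beta(a,b) for a,b>1 is (a−1)/(a+b−2) = 18.2/32.7 = 0.5566.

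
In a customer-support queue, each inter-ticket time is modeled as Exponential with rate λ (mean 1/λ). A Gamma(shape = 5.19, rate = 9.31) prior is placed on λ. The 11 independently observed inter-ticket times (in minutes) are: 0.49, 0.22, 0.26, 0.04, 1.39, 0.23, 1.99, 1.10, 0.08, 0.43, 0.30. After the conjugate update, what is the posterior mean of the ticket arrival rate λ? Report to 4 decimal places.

With a Gamma(shape α, rate β) prior on the exponential rate λ, the posterior after n observations with total T = Σxᵢ is Gamma(α+n, β+T).
Sum of observations T = 6.53 minutes; n = 11.
Posterior: Gamma(5.19+11, 9.31+6.53) = Gamma(16.19, 15.84).
Posterior mean of λ = α/β = 16.19/15.84 = 1.0221.

1.0221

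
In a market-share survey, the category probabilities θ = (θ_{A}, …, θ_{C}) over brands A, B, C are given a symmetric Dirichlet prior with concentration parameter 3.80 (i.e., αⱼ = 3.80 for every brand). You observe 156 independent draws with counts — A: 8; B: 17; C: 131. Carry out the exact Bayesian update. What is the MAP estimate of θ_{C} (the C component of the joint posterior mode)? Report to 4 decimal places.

0.8139

The Dirichlet prior is conjugate to the Multinomial likelihood: each posterior αⱼ = prior αⱼ + observed count nⱼ.
Posterior concentration: (11.80, 20.80, 134.80), total = 167.40.
Joint mode component: (α_{C}−1)/(Σα−K) = 133.80/164.40 = 0.8139.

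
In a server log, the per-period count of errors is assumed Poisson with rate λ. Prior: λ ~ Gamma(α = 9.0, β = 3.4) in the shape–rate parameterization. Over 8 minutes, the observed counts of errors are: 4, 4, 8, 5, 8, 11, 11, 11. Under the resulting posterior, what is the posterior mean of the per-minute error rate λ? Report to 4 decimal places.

6.2281

With a Gamma(shape α, rate β) prior, the Poisson likelihood is conjugate: the posterior is Gamma(α + ΣXᵢ, β + n).
Sum of counts S = 62 over n = 8 minutes.
Posterior: Gamma(α+S, β+n) = Gamma(9.0+62, 3.4+8) = Gamma(71.0, 11.4).
Posterior mean = α/β = 71.0/11.4 = 6.2281.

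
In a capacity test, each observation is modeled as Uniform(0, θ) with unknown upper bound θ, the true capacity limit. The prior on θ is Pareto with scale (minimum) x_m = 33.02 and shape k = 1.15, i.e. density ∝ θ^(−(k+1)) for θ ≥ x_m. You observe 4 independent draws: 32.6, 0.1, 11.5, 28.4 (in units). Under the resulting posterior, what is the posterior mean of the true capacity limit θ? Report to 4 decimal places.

A Pareto(scale x_m, shape k) prior on the upper bound θ of Uniform(0, θ) is conjugate: posterior is Pareto(max(x_m, max xᵢ), k + n).
Sample maximum = 32.6; prior scale x_m = 33.02 → posterior scale = max = 33.02.
Posterior shape = 1.15 + 4 = 5.15.
E[θ|data] = k·x_m/(k−1) = 5.15·33.02/4.15 = 40.9766.

40.9766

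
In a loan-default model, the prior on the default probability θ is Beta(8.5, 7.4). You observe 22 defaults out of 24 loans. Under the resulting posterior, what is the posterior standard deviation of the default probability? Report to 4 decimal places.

The Beta prior is conjugate to a Binomial/Bernoulli likelihood; the update adds successes to α and failures to β.
Posterior: Beta(α+k, β+n−k) = Beta(8.5+22, 7.4+2) = Beta(30.5, 9.4).
Var = αβ/((α+β)²(α+β+1)) = 30.5·9.4/(39.9²·40.9) = 0.00440310; SD = √0.00440310 = 0.0664.

0.0664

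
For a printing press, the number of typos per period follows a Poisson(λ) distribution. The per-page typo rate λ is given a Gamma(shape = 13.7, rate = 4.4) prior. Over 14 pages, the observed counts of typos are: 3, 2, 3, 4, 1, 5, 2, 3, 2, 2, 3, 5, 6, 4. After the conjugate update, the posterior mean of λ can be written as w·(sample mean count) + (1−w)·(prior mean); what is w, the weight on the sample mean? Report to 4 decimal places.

With a Gamma(shape α, rate β) prior, the Poisson likelihood is conjugate: the posterior is Gamma(α + ΣXᵢ, β + n).
Posterior mean = (α₀+S)/(β₀+n) = [n/(β₀+n)]·(S/n) + [β₀/(β₀+n)]·(α₀/β₀), so only n and β₀ enter the weight.
Weight on data w = n/(β₀+n) = 14/(4.4+14) = 14/18.4 = 0.7609.

0.7609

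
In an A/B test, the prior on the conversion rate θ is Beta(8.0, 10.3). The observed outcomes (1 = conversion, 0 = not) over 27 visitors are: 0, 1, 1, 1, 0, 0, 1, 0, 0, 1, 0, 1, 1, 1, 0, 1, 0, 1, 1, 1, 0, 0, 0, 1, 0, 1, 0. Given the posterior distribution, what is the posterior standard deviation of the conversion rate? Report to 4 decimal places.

0.0735

The Beta prior is conjugate to a Binomial/Bernoulli likelihood; the update adds successes to α and failures to β.
Posterior: Beta(α+k, β+n−k) = Beta(8.0+14, 10.3+13) = Beta(22.0, 23.3).
Var = αβ/((α+β)²(α+β+1)) = 22.0·23.3/(45.3²·46.3) = 0.00539512; SD = √0.00539512 = 0.0735.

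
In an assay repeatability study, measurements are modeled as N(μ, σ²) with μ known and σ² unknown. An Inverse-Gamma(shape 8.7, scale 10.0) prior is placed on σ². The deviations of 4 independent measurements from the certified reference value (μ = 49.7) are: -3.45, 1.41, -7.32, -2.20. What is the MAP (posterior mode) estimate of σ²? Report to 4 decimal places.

3.9450

With known mean μ and an Inverse-Gamma(α, β) prior on σ², the Normal likelihood is conjugate: posterior is Inv-Gamma(α + n/2, β + Σ(xᵢ−μ)²/2).
Σ(xᵢ−μ)² = (-3.45)² + (1.41)² + (-7.32)² + (-2.20)² = 72.3130.
Posterior: Inv-Gamma(8.7 + 4/2, 10.0 + 72.3130/2) = Inv-Gamma(10.70, 46.15650).
Mode = β/(α+1) = 46.15650/11.70 = 3.9450.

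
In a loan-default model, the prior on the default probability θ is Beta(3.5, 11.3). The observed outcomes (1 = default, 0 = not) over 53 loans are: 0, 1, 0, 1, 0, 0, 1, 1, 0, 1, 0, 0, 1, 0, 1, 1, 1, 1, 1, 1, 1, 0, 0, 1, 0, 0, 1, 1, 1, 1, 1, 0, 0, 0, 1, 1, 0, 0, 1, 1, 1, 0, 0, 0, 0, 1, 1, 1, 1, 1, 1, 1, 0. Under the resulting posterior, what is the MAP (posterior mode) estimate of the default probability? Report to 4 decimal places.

The Beta prior is conjugate to a Binomial/Bernoulli likelihood; the update adds successes to α and failures to β.
Posterior: Beta(α+k, β+n−k) = Beta(3.5+31, 11.3+22) = Beta(34.5, 33.3).
Mode of Beta(a,b) for a,b>1 is (a−1)/(a+b−2) = 33.5/65.8 = 0.5091.

0.5091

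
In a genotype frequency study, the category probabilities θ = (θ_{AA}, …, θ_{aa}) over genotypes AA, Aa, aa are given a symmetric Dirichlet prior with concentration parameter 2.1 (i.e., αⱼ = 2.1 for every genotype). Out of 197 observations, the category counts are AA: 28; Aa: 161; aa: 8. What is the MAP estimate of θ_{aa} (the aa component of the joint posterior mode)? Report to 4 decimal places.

The Dirichlet prior is conjugate to the Multinomial likelihood: each posterior αⱼ = prior αⱼ + observed count nⱼ.
Posterior concentration: (30.1, 163.1, 10.1), total = 203.3.
Joint mode component: (α_{aa}−1)/(Σα−K) = 9.1/200.3 = 0.0454.

0.0454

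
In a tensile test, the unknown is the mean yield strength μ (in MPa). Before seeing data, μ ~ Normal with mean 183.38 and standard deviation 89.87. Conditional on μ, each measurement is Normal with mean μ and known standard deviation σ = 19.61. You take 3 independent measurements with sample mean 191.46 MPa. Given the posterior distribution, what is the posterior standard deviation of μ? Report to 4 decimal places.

For Normal data with known variance σ², a Normal(μ₀, σ₀²) prior on μ is conjugate. Posterior precision = 1/σ₀² + n/σ²; posterior mean is the precision-weighted average of μ₀ and x̄.
σ₀² = 89.87² = 8076.6169, σ² = 19.61² = 384.5521; σ² + n·σ₀² = 384.5521 + 3·8076.6169 = 24614.4028.
Posterior precision = 1/σ₀² + n/σ² = 1/8076.6169 + 3/384.5521 = (σ² + n·σ₀²)/(σ₀²σ²) = 24614.4028/(8076.6169·384.5521); posterior variance σₙ² = σ₀²σ²/(σ² + n·σ₀²) = 8076.6169·384.5521/24614.4028 = 126.181407.
Posterior SD = √σₙ² = √(8076.6169·384.5521/24614.4028) = 11.2330.

11.2330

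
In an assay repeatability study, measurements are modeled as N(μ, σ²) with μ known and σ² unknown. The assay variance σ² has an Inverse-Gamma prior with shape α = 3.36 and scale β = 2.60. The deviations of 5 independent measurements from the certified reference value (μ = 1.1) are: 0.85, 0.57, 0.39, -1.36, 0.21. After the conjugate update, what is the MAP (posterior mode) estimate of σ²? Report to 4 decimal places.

With known mean μ and an Inverse-Gamma(α, β) prior on σ², the Normal likelihood is conjugate: posterior is Inv-Gamma(α + n/2, β + Σ(xᵢ−μ)²/2).
Σ(xᵢ−μ)² = (0.85)² + (0.57)² + (0.39)² + (-1.36)² + (0.21)² = 3.0932.
Posterior: Inv-Gamma(3.36 + 5/2, 2.60 + 3.0932/2) = Inv-Gamma(5.86, 4.14660).
Mode = β/(α+1) = 4.14660/6.86 = 0.6045.

0.6045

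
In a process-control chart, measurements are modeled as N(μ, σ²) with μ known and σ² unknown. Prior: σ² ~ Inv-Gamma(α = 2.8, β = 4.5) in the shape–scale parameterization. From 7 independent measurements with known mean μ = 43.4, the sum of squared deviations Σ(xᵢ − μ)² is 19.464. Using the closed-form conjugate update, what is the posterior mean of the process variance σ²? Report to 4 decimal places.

With known mean μ and an Inverse-Gamma(α, β) prior on σ², the Normal likelihood is conjugate: posterior is Inv-Gamma(α + n/2, β + Σ(xᵢ−μ)²/2).
Posterior: Inv-Gamma(2.8 + 7/2, 4.5 + 19.464/2) = Inv-Gamma(6.30, 14.2320).
E[σ²|data] = β/(α−1) = 14.2320/5.30 = 2.6853.

2.6853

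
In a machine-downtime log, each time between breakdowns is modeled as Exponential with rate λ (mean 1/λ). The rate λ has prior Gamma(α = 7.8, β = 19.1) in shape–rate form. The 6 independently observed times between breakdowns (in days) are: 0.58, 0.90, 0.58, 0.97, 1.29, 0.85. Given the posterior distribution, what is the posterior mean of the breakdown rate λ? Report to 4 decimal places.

With a Gamma(shape α, rate β) prior on the exponential rate λ, the posterior after n observations with total T = Σxᵢ is Gamma(α+n, β+T).
Sum of observations T = 5.17 days; n = 6.
Posterior: Gamma(7.8+6, 19.1+5.17) = Gamma(13.8, 24.27).
Posterior mean of λ = α/β = 13.8/24.27 = 0.5686.

0.5686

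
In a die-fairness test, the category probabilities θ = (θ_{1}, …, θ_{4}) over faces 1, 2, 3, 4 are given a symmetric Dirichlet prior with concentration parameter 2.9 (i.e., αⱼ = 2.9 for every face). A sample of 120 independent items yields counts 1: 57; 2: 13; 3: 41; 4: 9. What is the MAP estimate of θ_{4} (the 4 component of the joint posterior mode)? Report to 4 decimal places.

0.0854

The Dirichlet prior is conjugate to the Multinomial likelihood: each posterior αⱼ = prior αⱼ + observed count nⱼ.
Posterior concentration: (59.9, 15.9, 43.9, 11.9), total = 131.6.
Joint mode component: (α_{4}−1)/(Σα−K) = 10.9/127.6 = 0.0854.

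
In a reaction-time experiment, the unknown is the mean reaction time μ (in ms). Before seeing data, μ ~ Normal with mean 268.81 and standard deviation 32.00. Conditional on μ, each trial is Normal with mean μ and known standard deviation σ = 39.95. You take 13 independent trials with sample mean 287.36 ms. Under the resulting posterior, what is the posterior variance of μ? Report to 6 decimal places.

109.626126

For Normal data with known variance σ², a Normal(μ₀, σ₀²) prior on μ is conjugate. Posterior precision = 1/σ₀² + n/σ²; posterior mean is the precision-weighted average of μ₀ and x̄.
σ₀² = 32.00² = 1024, σ² = 39.95² = 1596.0025; σ² + n·σ₀² = 1596.0025 + 13·1024 = 14908.0025.
Posterior precision = 1/σ₀² + n/σ² = 1/1024 + 13/1596.0025 = (σ² + n·σ₀²)/(σ₀²σ²) = 14908.0025/(1024·1596.0025); posterior variance σₙ² = σ₀²σ²/(σ² + n·σ₀²) = 1024·1596.0025/14908.0025 = 109.626126.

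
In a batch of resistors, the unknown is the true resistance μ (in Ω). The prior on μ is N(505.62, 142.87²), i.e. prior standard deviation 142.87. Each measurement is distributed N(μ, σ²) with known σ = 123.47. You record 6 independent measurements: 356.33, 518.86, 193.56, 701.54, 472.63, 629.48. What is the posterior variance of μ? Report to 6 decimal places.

2259.545130

For Normal data with known variance σ², a Normal(μ₀, σ₀²) prior on μ is conjugate. Posterior precision = 1/σ₀² + n/σ²; posterior mean is the precision-weighted average of μ₀ and x̄.
σ₀² = 142.87² = 20411.8369, σ² = 123.47² = 15244.8409; σ² + n·σ₀² = 15244.8409 + 6·20411.8369 = 137715.8623.
Posterior precision = 1/σ₀² + n/σ² = 1/20411.8369 + 6/15244.8409 = (σ² + n·σ₀²)/(σ₀²σ²) = 137715.8623/(20411.8369·15244.8409); posterior variance σₙ² = σ₀²σ²/(σ² + n·σ₀²) = 20411.8369·15244.8409/137715.8623 = 2259.545130.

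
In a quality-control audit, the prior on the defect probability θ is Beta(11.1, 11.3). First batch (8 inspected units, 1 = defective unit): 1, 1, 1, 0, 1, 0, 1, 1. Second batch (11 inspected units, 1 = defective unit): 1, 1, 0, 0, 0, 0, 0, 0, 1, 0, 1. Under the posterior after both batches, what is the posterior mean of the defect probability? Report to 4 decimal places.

0.5097

The Beta prior is conjugate to a Binomial/Bernoulli likelihood; the update adds successes to α and failures to β.
After batch 1: Beta(11.1+6, 11.3+2) = Beta(17.1, 13.3).
After batch 2: Beta(17.1+4, 13.3+7) = Beta(21.1, 20.3).
Posterior mean = α/(α+β) = 21.1/41.4 = 0.5097.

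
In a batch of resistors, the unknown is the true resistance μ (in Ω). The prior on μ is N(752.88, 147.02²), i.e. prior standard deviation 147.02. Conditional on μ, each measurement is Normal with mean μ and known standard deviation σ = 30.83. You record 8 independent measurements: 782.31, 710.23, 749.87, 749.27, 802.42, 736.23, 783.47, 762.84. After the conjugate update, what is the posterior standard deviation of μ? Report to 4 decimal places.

For Normal data with known variance σ², a Normal(μ₀, σ₀²) prior on μ is conjugate. Posterior precision = 1/σ₀² + n/σ²; posterior mean is the precision-weighted average of μ₀ and x̄.
σ₀² = 147.02² = 21614.8804, σ² = 30.83² = 950.4889; σ² + n·σ₀² = 950.4889 + 8·21614.8804 = 173869.5321.
Posterior precision = 1/σ₀² + n/σ² = 1/21614.8804 + 8/950.4889 = (σ² + n·σ₀²)/(σ₀²σ²) = 173869.5321/(21614.8804·950.4889); posterior variance σₙ² = σ₀²σ²/(σ² + n·σ₀²) = 21614.8804·950.4889/173869.5321 = 118.161610.
Posterior SD = √σₙ² = √(21614.8804·950.4889/173869.5321) = 10.8702.

10.8702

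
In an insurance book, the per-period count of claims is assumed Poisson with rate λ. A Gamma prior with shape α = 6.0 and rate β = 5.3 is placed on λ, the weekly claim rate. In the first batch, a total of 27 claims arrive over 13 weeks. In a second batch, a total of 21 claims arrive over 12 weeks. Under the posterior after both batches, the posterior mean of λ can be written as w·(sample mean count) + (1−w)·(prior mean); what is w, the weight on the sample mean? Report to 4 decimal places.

With a Gamma(shape α, rate β) prior, the Poisson likelihood is conjugate: the posterior is Gamma(α + ΣXᵢ, β + n).
Total number of weeks: n = 13 + 12 = 25.
Posterior mean = (α₀+S)/(β₀+n) = [n/(β₀+n)]·(S/n) + [β₀/(β₀+n)]·(α₀/β₀), so only n and β₀ enter the weight.
Weight on data w = n/(β₀+n) = 25/(5.3+25) = 25/30.3 = 0.8251.

0.8251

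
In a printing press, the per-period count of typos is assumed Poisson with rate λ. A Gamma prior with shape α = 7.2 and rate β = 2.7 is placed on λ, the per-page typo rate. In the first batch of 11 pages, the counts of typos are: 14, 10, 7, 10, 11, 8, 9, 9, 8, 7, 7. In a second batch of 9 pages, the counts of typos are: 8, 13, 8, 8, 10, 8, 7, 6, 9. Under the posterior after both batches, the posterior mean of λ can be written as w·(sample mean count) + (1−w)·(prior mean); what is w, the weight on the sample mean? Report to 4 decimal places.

With a Gamma(shape α, rate β) prior, the Poisson likelihood is conjugate: the posterior is Gamma(α + ΣXᵢ, β + n).
Total number of pages: n = 11 + 9 = 20.
Posterior mean = (α₀+S)/(β₀+n) = [n/(β₀+n)]·(S/n) + [β₀/(β₀+n)]·(α₀/β₀), so only n and β₀ enter the weight.
Weight on data w = n/(β₀+n) = 20/(2.7+20) = 20/22.7 = 0.8811.

0.8811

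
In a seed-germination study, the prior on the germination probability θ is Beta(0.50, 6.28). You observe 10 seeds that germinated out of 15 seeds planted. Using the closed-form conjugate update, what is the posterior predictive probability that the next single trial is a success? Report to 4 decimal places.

0.4821

The Beta prior is conjugate to a Binomial/Bernoulli likelihood; the update adds successes to α and failures to β.
Posterior: Beta(α+k, β+n−k) = Beta(0.50+10, 6.28+5) = Beta(10.50, 11.28).
For a single future Bernoulli trial, P(success | data) = α/(α+β) = 0.4821.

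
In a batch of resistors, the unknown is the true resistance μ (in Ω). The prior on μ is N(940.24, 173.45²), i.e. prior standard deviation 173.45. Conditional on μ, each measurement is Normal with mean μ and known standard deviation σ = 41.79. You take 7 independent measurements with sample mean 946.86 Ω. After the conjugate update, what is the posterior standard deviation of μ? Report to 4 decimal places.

15.7300

For Normal data with known variance σ², a Normal(μ₀, σ₀²) prior on μ is conjugate. Posterior precision = 1/σ₀² + n/σ²; posterior mean is the precision-weighted average of μ₀ and x̄.
σ₀² = 173.45² = 30084.9025, σ² = 41.79² = 1746.4041; σ² + n·σ₀² = 1746.4041 + 7·30084.9025 = 212340.7216.
Posterior precision = 1/σ₀² + n/σ² = 1/30084.9025 + 7/1746.4041 = (σ² + n·σ₀²)/(σ₀²σ²) = 212340.7216/(30084.9025·1746.4041); posterior variance σₙ² = σ₀²σ²/(σ² + n·σ₀²) = 30084.9025·1746.4041/212340.7216 = 247.434391.
Posterior SD = √σₙ² = √(30084.9025·1746.4041/212340.7216) = 15.7300.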